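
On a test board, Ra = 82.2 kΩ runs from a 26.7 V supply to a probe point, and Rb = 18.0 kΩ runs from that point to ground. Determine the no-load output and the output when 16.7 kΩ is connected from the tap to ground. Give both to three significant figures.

Unloaded: 4.80 V; loaded: 2.55 V

Open-circuit: V = 26.7 × 18.0/(82.2 + 18.0) = 4.80 V.
With the load, Rb becomes Rb‖R_L = 8.663 kΩ, so V = 26.7 × 8.663/90.86 = 2.55 V.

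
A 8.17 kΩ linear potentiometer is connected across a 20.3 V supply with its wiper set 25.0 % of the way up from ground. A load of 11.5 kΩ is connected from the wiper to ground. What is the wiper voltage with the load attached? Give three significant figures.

V ≈ 4.48 V

The wiper splits the pot into (1−α)R = 6.128 kΩ above and αR = 2.042 kΩ below.
Lower section ‖ load = 1.734 kΩ.
V_wiper = 20.3 × 1.734/(6.128 + 1.734) = 4.48 V.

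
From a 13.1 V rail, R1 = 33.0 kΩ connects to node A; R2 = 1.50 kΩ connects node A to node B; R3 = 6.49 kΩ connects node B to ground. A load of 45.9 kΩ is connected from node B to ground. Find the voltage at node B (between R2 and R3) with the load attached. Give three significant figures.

V ≈ 1.85 V

At node B, R3 is in parallel with the load: R3‖R_L = 5.686 kΩ.
Below node A the resistance is R2 + (R3‖R_L) = 7.186 kΩ, so V_A = 13.1 × 7.186/40.19 = 2.343 V.
Then V_B = V_A × (R3‖R_L)/(R2 + R3‖R_L) = 2.343 × 5.686/7.186 = 1.85 V.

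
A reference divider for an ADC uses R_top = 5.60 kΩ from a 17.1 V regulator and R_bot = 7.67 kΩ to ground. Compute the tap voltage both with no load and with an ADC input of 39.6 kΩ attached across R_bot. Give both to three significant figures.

Unloaded: 9.88 V; loaded: 9.14 V

Open-circuit: V = 17.1 × 7.67/(5.60 + 7.67) = 9.88 V.
With the load, R_bot becomes R_bot‖R_L = 6.425 kΩ, so V = 17.1 × 6.425/12.03 = 9.14 V.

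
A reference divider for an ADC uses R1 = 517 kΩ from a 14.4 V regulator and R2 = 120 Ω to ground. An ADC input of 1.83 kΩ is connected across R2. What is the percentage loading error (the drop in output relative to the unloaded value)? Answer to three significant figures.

The divider's output (Thévenin) resistance is R1‖R2 = 120.0 Ω.
Fractional drop under load = R_th/(R_th + R_L) = 120.0 / (120.0 + 1830) = 0.06153.
So the output falls by 6.15 %.

6.15 %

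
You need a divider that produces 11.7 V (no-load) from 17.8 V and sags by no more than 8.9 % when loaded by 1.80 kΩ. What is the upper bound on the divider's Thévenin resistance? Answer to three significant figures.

R_th ≤ 176 Ω

Loading drop = R_th/(R_th + R_L) ≤ 0.0890, so R_th ≤ R_L · ε/(1−ε) = 1.80 kΩ × 0.0890/0.9110 = 176 Ω.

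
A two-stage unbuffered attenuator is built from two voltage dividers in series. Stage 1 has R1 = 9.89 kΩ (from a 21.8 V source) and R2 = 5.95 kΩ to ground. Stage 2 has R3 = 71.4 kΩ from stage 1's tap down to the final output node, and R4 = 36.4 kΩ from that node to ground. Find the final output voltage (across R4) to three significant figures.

Stage 2 presents R3+R4 = 107.8 kΩ as a load on stage 1's tap.
Stage 1's lower leg becomes R2‖(R3+R4) = 5.639 kΩ, so V_mid = 21.8 × 5.639/15.53 = 7.916 V.
Stage 2 is itself unloaded: V_out = V_mid × R4/(R3+R4) = 7.916 × 36.4/107.8 = 2.67 V.

V_out ≈ 2.67 V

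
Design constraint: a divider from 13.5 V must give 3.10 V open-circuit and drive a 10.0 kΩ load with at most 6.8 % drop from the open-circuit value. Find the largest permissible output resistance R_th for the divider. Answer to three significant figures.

R_th ≤ 730 Ω

Loading drop = R_th/(R_th + R_L) ≤ 0.0680, so R_th ≤ R_L · ε/(1−ε) = 10.0 kΩ × 0.0680/0.9320 = 730 Ω.
(Any R1, R2 with R2/(R1+R2) = 0.230 and R1‖R2 ≤ 730 Ω will meet the spec.)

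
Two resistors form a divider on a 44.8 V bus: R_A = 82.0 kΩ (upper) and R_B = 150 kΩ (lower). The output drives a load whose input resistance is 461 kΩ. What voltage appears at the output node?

V_out ≈ 26.0 V

The load sits in parallel with R_B: R_B‖R_L = (150 × 461) / (150 + 461) = 113.2 kΩ.
V_out = 44.8 × 113.2 / (82.0 + 113.2) = 44.8 × 113.2/195.2 = 26.0 V.
(Unloaded it would have been 29.0 V.)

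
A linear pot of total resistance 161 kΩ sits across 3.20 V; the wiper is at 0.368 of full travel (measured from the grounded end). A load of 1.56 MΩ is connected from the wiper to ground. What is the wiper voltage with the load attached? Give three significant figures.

The wiper splits the pot into (1−α)R = 101.8 kΩ above and αR = 59.25 kΩ below.
Lower section ‖ load = 57.08 kΩ.
V_wiper = 3.20 × 57.08/(101.8 + 57.08) = 1.15 V.

V ≈ 1.15 V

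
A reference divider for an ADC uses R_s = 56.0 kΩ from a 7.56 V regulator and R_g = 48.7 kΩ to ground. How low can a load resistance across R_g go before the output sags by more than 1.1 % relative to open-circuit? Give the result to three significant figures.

R_L(min) ≈ 2.34 MΩ

Output resistance R_th = R_s‖R_g = (56.0 × 48.7)/104.7 = 26.05 kΩ.
The fractional drop is R_th/(R_th + R_L); requiring this ≤ 0.0110 gives R_L ≥ R_th(1/0.0110 − 1) = 26.05 × 89.91 = 2.34 MΩ.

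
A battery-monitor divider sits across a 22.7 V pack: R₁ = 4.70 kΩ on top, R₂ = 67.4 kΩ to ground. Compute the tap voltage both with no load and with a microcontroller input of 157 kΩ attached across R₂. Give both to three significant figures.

Unloaded: 21.2 V; loaded: 20.6 V

Open-circuit: V = 22.7 × 67.4/(4.70 + 67.4) = 21.2 V.
With the load, R₂ becomes R₂‖R_L = 47.16 kΩ, so V = 22.7 × 47.16/51.86 = 20.6 V.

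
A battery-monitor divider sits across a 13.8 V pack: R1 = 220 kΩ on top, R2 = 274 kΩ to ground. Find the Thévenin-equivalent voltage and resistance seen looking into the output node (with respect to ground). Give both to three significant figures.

V_th = 7.65 V, R_th = 122 kΩ

V_th is the open-circuit tap voltage: 13.8 × 274/(220 + 274) = 7.65 V.
With the supply zeroed, R1 and R2 appear in parallel from the tap: R_th = R1‖R2 = (220 × 274)/494.0 = 122 kΩ.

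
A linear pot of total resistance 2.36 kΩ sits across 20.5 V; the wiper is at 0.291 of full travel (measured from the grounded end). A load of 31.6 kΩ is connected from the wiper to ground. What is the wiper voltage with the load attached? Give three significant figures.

V ≈ 5.87 V

The wiper splits the pot into (1−α)R = 1673 Ω above and αR = 686.8 Ω below.
Lower section ‖ load = 672.2 Ω.
V_wiper = 20.5 × 672.2/(1673 + 672.2) = 5.87 V.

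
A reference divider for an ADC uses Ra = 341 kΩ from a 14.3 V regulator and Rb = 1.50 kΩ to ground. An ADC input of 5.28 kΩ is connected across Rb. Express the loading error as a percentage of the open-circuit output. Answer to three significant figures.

22.0 %

Unloaded V = 14.3 × 1.50/342.5 = 0.06263 V.
Loaded: Rb‖R_L = 1.168 kΩ, giving V = 14.3 × 1.168/342.2 = 0.04882 V.
Drop = (0.06263 − 0.04882) / 0.06263 = 22.0 %.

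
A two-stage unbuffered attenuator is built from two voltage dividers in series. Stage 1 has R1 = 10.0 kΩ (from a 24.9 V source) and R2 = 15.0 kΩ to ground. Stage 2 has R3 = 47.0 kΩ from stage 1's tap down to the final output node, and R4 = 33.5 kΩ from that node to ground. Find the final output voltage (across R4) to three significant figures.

V_out ≈ 5.79 V

Stage 2 presents R3+R4 = 80.50 kΩ as a load on stage 1's tap.
Stage 1's lower leg becomes R2‖(R3+R4) = 12.64 kΩ, so V_mid = 24.9 × 12.64/22.64 = 13.90 V.
Stage 2 is itself unloaded: V_out = V_mid × R4/(R3+R4) = 13.90 × 33.5/80.50 = 5.79 V.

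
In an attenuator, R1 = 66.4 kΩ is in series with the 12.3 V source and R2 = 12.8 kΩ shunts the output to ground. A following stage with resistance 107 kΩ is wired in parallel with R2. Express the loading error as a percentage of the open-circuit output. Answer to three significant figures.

Unloaded V = 12.3 × 12.8/79.20 = 1.9879 V.
Loaded: R2‖R_L = 11.43 kΩ, giving V = 12.3 × 11.43/77.83 = 1.8067 V.
Drop = (1.9879 − 1.8067) / 1.9879 = 9.12 %.

9.12 %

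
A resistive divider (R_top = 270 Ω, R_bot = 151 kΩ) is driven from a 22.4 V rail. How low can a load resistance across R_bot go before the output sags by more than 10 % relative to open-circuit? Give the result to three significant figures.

Output resistance R_th = R_top‖R_bot = (270 × 151000)/151300 = 269.5 Ω.
The fractional drop is R_th/(R_th + R_L); requiring this ≤ 0.100 gives R_L ≥ R_th(1/0.100 − 1) = 269.5 × 9.000 = 2.43 kΩ.

R_L(min) ≈ 2.43 kΩ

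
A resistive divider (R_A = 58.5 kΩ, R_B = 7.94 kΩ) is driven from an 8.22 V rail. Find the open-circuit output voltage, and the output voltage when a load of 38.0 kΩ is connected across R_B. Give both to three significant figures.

Open-circuit: V = 8.22 × 7.94/(58.5 + 7.94) = 0.982 V.
With the load, R_B becomes R_B‖R_L = 6.568 kΩ, so V = 8.22 × 6.568/65.07 = 0.830 V.

Unloaded: 0.982 V; loaded: 0.830 V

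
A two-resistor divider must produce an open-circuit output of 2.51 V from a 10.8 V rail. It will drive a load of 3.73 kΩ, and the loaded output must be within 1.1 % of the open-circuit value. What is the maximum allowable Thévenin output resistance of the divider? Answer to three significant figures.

Loading drop = R_th/(R_th + R_L) ≤ 0.0110, so R_th ≤ R_L · ε/(1−ε) = 3.73 kΩ × 0.0110/0.9890 = 41.5 Ω.

R_th ≤ 41.5 Ω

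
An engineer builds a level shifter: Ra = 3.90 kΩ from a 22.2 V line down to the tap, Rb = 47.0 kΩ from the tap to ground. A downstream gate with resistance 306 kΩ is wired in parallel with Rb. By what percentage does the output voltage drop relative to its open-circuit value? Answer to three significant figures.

1.16 %

The divider's output (Thévenin) resistance is Ra‖Rb = 3.601 kΩ.
Fractional drop under load = R_th/(R_th + R_L) = 3.601 / (3.601 + 306) = 0.01163.
So the output falls by 1.16 %.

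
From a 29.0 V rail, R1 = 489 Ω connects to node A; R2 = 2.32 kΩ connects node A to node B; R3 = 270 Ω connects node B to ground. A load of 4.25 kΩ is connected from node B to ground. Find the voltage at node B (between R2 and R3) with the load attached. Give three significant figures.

V ≈ 2.40 V

At node B, R3 is in parallel with the load: R3‖R_L = 253.9 Ω.
Below node A the resistance is R2 + (R3‖R_L) = 2574 Ω, so V_A = 29.0 × 2574/3063 = 24.37 V.
Then V_B = V_A × (R3‖R_L)/(R2 + R3‖R_L) = 24.37 × 253.9/2574 = 2.40 V.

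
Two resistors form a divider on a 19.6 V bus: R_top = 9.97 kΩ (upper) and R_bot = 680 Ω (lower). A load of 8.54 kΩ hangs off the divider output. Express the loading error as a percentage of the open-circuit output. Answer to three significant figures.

The divider's output (Thévenin) resistance is R_top‖R_bot = 636.6 Ω.
Fractional drop under load = R_th/(R_th + R_L) = 636.6 / (636.6 + 8540) = 0.06937.
So the output falls by 6.94 %.

6.94 %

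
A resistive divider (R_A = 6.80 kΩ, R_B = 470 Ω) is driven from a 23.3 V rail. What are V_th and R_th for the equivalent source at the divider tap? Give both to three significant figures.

V_th = 1.51 V, R_th = 440 Ω

V_th is the open-circuit tap voltage: 23.3 × 470/(6800 + 470) = 1.51 V.
With the supply zeroed, R_A and R_B appear in parallel from the tap: R_th = R_A‖R_B = (6800 × 470)/7270 = 440 Ω.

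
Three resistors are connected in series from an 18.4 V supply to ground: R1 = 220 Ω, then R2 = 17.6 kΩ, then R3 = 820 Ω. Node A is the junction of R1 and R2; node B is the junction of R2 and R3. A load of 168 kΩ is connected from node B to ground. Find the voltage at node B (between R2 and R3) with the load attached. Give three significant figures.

V ≈ 0.806 V

At node B, R3 is in parallel with the load: R3‖R_L = 816.0 Ω.
Below node A the resistance is R2 + (R3‖R_L) = 18420 Ω, so V_A = 18.4 × 18420/18640 = 18.18 V.
Then V_B = V_A × (R3‖R_L)/(R2 + R3‖R_L) = 18.18 × 816.0/18420 = 0.806 V.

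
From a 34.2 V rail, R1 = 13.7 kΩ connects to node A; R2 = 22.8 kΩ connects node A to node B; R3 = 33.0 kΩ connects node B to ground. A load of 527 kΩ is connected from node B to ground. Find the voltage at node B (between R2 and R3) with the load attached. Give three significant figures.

V ≈ 15.7 V

At node B, R3 is in parallel with the load: R3‖R_L = 31.06 kΩ.
Below node A the resistance is R2 + (R3‖R_L) = 53.86 kΩ, so V_A = 34.2 × 53.86/67.56 = 27.26 V.
Then V_B = V_A × (R3‖R_L)/(R2 + R3‖R_L) = 27.26 × 31.06/53.86 = 15.7 V.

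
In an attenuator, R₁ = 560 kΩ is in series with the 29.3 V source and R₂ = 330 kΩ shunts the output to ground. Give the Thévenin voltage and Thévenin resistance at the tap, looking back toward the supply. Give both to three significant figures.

V_th = 10.9 V, R_th = 208 kΩ

V_th is the open-circuit tap voltage: 29.3 × 330/(560 + 330) = 10.9 V.
With the supply zeroed, R₁ and R₂ appear in parallel from the tap: R_th = R₁‖R₂ = (560 × 330)/890.0 = 208 kΩ.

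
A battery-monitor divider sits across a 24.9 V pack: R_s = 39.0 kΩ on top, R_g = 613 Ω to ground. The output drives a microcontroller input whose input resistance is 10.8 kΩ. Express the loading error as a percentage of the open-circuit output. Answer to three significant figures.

The divider's output (Thévenin) resistance is R_s‖R_g = 603.5 Ω.
Fractional drop under load = R_th/(R_th + R_L) = 603.5 / (603.5 + 10800) = 0.05292.
So the output falls by 5.29 %.

5.29 %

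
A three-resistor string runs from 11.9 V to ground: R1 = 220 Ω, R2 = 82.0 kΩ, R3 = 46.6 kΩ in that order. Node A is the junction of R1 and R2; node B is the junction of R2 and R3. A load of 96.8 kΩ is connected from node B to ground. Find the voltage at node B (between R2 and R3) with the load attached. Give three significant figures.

V ≈ 3.29 V

At node B, R3 is in parallel with the load: R3‖R_L = 31460 Ω.
Below node A the resistance is R2 + (R3‖R_L) = 113500 Ω, so V_A = 11.9 × 113500/113700 = 11.88 V.
Then V_B = V_A × (R3‖R_L)/(R2 + R3‖R_L) = 11.88 × 31460/113500 = 3.29 V.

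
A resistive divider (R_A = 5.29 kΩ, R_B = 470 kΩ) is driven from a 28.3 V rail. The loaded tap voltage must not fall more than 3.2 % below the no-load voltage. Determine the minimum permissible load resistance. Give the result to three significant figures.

Output resistance R_th = R_A‖R_B = (5.29 × 470)/475.3 = 5.231 kΩ.
The fractional drop is R_th/(R_th + R_L); requiring this ≤ 0.0320 gives R_L ≥ R_th(1/0.0320 − 1) = 5.231 × 30.25 = 158 kΩ.

R_L(min) ≈ 158 kΩ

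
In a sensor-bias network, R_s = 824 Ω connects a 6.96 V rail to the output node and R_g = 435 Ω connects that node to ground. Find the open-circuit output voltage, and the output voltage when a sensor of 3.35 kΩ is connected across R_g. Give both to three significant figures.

Unloaded: 2.40 V; loaded: 2.22 V

Open-circuit: V = 6.96 × 435/(824 + 435) = 2.40 V.
With the load, R_g becomes R_g‖R_L = 385.0 Ω, so V = 6.96 × 385.0/1209 = 2.22 V.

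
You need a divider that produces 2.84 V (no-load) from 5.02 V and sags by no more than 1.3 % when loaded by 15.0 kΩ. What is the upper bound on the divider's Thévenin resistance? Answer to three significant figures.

R_th ≤ 198 Ω

Loading drop = R_th/(R_th + R_L) ≤ 0.0130, so R_th ≤ R_L · ε/(1−ε) = 15.0 kΩ × 0.0130/0.9870 = 198 Ω.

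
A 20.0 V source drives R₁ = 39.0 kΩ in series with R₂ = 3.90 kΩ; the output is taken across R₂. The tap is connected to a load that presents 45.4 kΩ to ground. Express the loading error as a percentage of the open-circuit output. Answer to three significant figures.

7.24 %

The divider's output (Thévenin) resistance is R₁‖R₂ = 3.545 kΩ.
Fractional drop under load = R_th/(R_th + R_L) = 3.545 / (3.545 + 45.4) = 0.07244.
So the output falls by 7.24 %.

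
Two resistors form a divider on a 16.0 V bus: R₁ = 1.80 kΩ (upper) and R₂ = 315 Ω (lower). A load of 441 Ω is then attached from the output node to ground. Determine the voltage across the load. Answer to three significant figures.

The load sits in parallel with R₂: R₂‖R_L = (315 × 441) / (315 + 441) = 183.8 Ω.
V_out = 16.0 × 183.8 / (1800 + 183.8) = 16.0 × 183.8/1984 = 1.48 V.

V_out ≈ 1.48 V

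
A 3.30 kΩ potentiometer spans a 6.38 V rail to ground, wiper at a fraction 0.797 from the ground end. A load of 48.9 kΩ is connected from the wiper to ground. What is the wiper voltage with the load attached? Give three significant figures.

V ≈ 5.03 V

The wiper splits the pot into (1−α)R = 669.9 Ω above and αR = 2630 Ω below.
Lower section ‖ load = 2496 Ω.
V_wiper = 6.38 × 2496/(669.9 + 2496) = 5.03 V.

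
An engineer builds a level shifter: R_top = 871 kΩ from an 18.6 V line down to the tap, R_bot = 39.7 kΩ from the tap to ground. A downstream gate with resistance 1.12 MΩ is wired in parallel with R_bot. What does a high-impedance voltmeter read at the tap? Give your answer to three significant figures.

V_out ≈ 0.784 V

The load sits in parallel with R_bot: R_bot‖R_L = (39.7 × 1120) / (39.7 + 1120) = 38.34 kΩ.
V_out = 18.6 × 38.34 / (871 + 38.34) = 18.6 × 38.34/909.3 = 0.784 V.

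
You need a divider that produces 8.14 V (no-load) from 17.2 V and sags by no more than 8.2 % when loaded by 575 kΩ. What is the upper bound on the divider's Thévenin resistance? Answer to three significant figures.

R_th ≤ 51.4 kΩ

Loading drop = R_th/(R_th + R_L) ≤ 0.0820, so R_th ≤ R_L · ε/(1−ε) = 575 kΩ × 0.0820/0.9180 = 51.4 kΩ.
(Any R1, R2 with R2/(R1+R2) = 0.473 and R1‖R2 ≤ 51.4 kΩ will meet the spec.)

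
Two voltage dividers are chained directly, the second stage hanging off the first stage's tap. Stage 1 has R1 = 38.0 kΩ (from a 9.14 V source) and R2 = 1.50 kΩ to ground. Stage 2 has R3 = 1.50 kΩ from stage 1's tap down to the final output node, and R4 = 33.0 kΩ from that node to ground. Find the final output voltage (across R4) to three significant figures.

Stage 2 presents R3+R4 = 34.50 kΩ as a load on stage 1's tap.
Stage 1's lower leg becomes R2‖(R3+R4) = 1.438 kΩ, so V_mid = 9.14 × 1.438/39.44 = 0.3332 V.
Stage 2 is itself unloaded: V_out = V_mid × R4/(R3+R4) = 0.3332 × 33.0/34.50 = 0.319 V.

V_out ≈ 0.319 V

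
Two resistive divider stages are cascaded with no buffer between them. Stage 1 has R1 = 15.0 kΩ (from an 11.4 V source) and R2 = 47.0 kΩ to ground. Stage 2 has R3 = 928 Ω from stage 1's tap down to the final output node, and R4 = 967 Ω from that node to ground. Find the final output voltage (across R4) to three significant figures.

Stage 2 presents R3+R4 = 1895 Ω as a load on stage 1's tap.
Stage 1's lower leg becomes R2‖(R3+R4) = 1822 Ω, so V_mid = 11.4 × 1822/16820 = 1.234 V.
Stage 2 is itself unloaded: V_out = V_mid × R4/(R3+R4) = 1.234 × 967/1895 = 0.630 V.

V_out ≈ 0.630 V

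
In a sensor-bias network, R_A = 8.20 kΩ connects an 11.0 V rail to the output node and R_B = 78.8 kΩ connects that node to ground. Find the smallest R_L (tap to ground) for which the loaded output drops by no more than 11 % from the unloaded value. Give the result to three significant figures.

R_L(min) ≈ 60.1 kΩ

Output resistance R_th = R_A‖R_B = (8.20 × 78.8)/87.00 = 7.427 kΩ.
The fractional drop is R_th/(R_th + R_L); requiring this ≤ 0.110 gives R_L ≥ R_th(1/0.110 − 1) = 7.427 × 8.091 = 60.1 kΩ.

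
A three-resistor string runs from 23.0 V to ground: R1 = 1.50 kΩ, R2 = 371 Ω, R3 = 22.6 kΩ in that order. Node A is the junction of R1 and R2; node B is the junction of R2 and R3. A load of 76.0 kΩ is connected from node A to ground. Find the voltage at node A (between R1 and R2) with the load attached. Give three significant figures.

V ≈ 21.2 V

Below node A the series string R2+R3 = 22970 Ω sits in parallel with the 76000 Ω load: 17640 Ω.
V_A = 23.0 × 17640/(1500 + 17640) = 21.2 V.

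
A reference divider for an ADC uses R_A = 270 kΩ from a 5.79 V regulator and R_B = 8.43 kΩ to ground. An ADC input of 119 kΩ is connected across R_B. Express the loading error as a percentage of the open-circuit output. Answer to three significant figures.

The divider's output (Thévenin) resistance is R_A‖R_B = 8.175 kΩ.
Fractional drop under load = R_th/(R_th + R_L) = 8.175 / (8.175 + 119) = 0.06428.
So the output falls by 6.43 %.

6.43 %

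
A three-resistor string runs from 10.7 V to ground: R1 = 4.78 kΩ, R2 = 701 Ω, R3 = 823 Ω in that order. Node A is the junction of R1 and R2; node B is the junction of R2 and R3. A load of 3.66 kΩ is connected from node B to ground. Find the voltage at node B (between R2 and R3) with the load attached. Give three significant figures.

At node B, R3 is in parallel with the load: R3‖R_L = 671.9 Ω.
Below node A the resistance is R2 + (R3‖R_L) = 1373 Ω, so V_A = 10.7 × 1373/6153 = 2.388 V.
Then V_B = V_A × (R3‖R_L)/(R2 + R3‖R_L) = 2.388 × 671.9/1373 = 1.17 V.

V ≈ 1.17 V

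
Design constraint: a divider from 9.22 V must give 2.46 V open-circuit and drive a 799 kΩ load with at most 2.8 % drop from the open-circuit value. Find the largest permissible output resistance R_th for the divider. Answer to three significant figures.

Loading drop = R_th/(R_th + R_L) ≤ 0.0280, so R_th ≤ R_L · ε/(1−ε) = 799 kΩ × 0.0280/0.9720 = 23.0 kΩ.

R_th ≤ 23.0 kΩ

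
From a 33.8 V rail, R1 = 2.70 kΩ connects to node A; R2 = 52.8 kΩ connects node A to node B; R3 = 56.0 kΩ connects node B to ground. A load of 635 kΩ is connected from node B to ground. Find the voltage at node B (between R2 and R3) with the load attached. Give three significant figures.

V ≈ 16.3 V

At node B, R3 is in parallel with the load: R3‖R_L = 51.46 kΩ.
Below node A the resistance is R2 + (R3‖R_L) = 104.3 kΩ, so V_A = 33.8 × 104.3/107.0 = 32.95 V.
Then V_B = V_A × (R3‖R_L)/(R2 + R3‖R_L) = 32.95 × 51.46/104.3 = 16.3 V.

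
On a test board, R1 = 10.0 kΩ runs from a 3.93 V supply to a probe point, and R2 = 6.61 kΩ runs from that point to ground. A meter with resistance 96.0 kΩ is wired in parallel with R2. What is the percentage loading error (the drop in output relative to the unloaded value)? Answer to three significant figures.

The divider's output (Thévenin) resistance is R1‖R2 = 3.980 kΩ.
Fractional drop under load = R_th/(R_th + R_L) = 3.980 / (3.980 + 96.0) = 0.03980.
So the output falls by 3.98 %.

3.98 %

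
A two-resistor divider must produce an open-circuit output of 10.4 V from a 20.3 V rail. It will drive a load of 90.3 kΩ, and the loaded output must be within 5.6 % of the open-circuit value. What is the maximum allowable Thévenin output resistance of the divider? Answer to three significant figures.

R_th ≤ 5.36 kΩ

Loading drop = R_th/(R_th + R_L) ≤ 0.0560, so R_th ≤ R_L · ε/(1−ε) = 90.3 kΩ × 0.0560/0.9440 = 5.36 kΩ.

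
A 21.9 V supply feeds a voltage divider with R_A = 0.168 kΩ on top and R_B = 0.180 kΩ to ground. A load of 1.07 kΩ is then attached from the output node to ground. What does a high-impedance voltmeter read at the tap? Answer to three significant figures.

V_out ≈ 10.5 V

The load sits in parallel with R_B: R_B‖R_L = (180 × 1070) / (180 + 1070) = 154.1 Ω.
V_out = 21.9 × 154.1 / (168 + 154.1) = 21.9 × 154.1/322.1 = 10.5 V.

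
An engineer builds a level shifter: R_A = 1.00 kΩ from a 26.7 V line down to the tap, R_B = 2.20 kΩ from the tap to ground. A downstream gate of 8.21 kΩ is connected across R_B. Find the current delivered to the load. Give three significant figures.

R_B‖R_L = 1.735 kΩ; V_out = 26.7 × 1.735/2.735 = 16.94 V.
I_L = V_out / R_L = 16.94 / 8.21 kΩ = 2.06 mA.

I_L ≈ 2.06 mA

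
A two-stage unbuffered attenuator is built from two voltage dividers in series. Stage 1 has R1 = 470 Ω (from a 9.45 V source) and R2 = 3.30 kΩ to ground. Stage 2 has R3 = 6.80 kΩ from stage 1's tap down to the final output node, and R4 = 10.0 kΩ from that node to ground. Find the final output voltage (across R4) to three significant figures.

V_out ≈ 4.81 V

Stage 2 presents R3+R4 = 16800 Ω as a load on stage 1's tap.
Stage 1's lower leg becomes R2‖(R3+R4) = 2758 Ω, so V_mid = 9.45 × 2758/3228 = 8.074 V.
Stage 2 is itself unloaded: V_out = V_mid × R4/(R3+R4) = 8.074 × 10000/16800 = 4.81 V.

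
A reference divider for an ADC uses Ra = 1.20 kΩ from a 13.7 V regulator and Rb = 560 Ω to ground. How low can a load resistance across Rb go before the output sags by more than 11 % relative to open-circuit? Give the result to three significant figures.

R_L(min) ≈ 3.09 kΩ

Output resistance R_th = Ra‖Rb = (1200 × 560)/1760 = 381.8 Ω.
The fractional drop is R_th/(R_th + R_L); requiring this ≤ 0.110 gives R_L ≥ R_th(1/0.110 − 1) = 381.8 × 8.091 = 3.09 kΩ.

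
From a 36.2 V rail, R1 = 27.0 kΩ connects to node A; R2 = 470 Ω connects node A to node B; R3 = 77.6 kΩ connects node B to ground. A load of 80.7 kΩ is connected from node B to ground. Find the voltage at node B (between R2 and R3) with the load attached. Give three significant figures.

At node B, R3 is in parallel with the load: R3‖R_L = 39560 Ω.
Below node A the resistance is R2 + (R3‖R_L) = 40030 Ω, so V_A = 36.2 × 40030/67030 = 21.62 V.
Then V_B = V_A × (R3‖R_L)/(R2 + R3‖R_L) = 21.62 × 39560/40030 = 21.4 V.

V ≈ 21.4 V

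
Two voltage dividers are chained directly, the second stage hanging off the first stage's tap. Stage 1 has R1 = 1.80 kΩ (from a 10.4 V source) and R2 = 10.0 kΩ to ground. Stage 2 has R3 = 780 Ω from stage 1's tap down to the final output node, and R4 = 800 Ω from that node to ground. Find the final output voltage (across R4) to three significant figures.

V_out ≈ 2.27 V

Stage 2 presents R3+R4 = 1580 Ω as a load on stage 1's tap.
Stage 1's lower leg becomes R2‖(R3+R4) = 1364 Ω, so V_mid = 10.4 × 1364/3164 = 4.484 V.
Stage 2 is itself unloaded: V_out = V_mid × R4/(R3+R4) = 4.484 × 800/1580 = 2.27 V.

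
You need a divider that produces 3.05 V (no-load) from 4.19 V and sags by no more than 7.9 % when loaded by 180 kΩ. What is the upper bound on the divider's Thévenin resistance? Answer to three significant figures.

Loading drop = R_th/(R_th + R_L) ≤ 0.0790, so R_th ≤ R_L · ε/(1−ε) = 180 kΩ × 0.0790/0.9210 = 15.4 kΩ.

R_th ≤ 15.4 kΩ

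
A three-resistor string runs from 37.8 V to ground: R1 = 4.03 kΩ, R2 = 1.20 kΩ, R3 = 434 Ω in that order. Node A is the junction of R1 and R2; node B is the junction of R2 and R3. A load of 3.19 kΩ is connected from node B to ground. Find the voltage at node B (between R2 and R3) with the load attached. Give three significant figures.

At node B, R3 is in parallel with the load: R3‖R_L = 382.0 Ω.
Below node A the resistance is R2 + (R3‖R_L) = 1582 Ω, so V_A = 37.8 × 1582/5612 = 10.66 V.
Then V_B = V_A × (R3‖R_L)/(R2 + R3‖R_L) = 10.66 × 382.0/1582 = 2.57 V.

V ≈ 2.57 V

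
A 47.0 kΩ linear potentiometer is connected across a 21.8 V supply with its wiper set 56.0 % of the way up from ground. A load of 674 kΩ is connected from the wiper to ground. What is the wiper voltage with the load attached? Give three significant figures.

The wiper splits the pot into (1−α)R = 20.68 kΩ above and αR = 26.32 kΩ below.
Lower section ‖ load = 25.33 kΩ.
V_wiper = 21.8 × 25.33/(20.68 + 25.33) = 12.0 V.

V ≈ 12.0 V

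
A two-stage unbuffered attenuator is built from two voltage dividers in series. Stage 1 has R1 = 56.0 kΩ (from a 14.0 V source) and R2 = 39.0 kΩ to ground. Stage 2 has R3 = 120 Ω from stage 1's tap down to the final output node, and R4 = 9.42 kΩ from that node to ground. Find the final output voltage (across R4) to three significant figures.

Stage 2 presents R3+R4 = 9540 Ω as a load on stage 1's tap.
Stage 1's lower leg becomes R2‖(R3+R4) = 7665 Ω, so V_mid = 14.0 × 7665/63670 = 1.686 V.
Stage 2 is itself unloaded: V_out = V_mid × R4/(R3+R4) = 1.686 × 9420/9540 = 1.66 V.

V_out ≈ 1.66 V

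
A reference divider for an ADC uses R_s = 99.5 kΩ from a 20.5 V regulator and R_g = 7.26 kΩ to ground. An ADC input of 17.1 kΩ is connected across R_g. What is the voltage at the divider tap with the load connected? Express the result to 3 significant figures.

V_out ≈ 0.999 V

The load sits in parallel with R_g: R_g‖R_L = (7.26 × 17.1) / (7.26 + 17.1) = 5.096 kΩ.
V_out = 20.5 × 5.096 / (99.5 + 5.096) = 20.5 × 5.096/104.6 = 0.999 V.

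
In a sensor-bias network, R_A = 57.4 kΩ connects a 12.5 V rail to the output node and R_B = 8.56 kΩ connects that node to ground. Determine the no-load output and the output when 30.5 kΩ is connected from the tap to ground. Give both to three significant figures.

Open-circuit: V = 12.5 × 8.56/(57.4 + 8.56) = 1.62 V.
With the load, R_B becomes R_B‖R_L = 6.684 kΩ, so V = 12.5 × 6.684/64.08 = 1.30 V.

Unloaded: 1.62 V; loaded: 1.30 V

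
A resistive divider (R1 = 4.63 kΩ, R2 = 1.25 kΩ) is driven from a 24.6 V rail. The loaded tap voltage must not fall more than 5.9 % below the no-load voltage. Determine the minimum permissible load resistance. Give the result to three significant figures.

R_L(min) ≈ 15.7 kΩ

Output resistance R_th = R1‖R2 = (4630 × 1250)/5880 = 984.3 Ω.
The fractional drop is R_th/(R_th + R_L); requiring this ≤ 0.0590 gives R_L ≥ R_th(1/0.0590 − 1) = 984.3 × 15.95 = 15.7 kΩ.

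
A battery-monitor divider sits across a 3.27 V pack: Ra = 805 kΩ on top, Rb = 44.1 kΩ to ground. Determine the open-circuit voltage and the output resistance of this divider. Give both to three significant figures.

V_th = 0.170 V, R_th = 41.8 kΩ

V_th is the open-circuit tap voltage: 3.27 × 44.1/(805 + 44.1) = 0.170 V.
With the supply zeroed, Ra and Rb appear in parallel from the tap: R_th = Ra‖Rb = (805 × 44.1)/849.1 = 41.8 kΩ.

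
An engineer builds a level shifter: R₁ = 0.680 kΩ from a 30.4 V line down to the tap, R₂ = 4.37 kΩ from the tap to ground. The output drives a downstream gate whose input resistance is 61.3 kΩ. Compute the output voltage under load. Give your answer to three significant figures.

The load sits in parallel with R₂: R₂‖R_L = (4370 × 61300) / (4370 + 61300) = 4079 Ω.
V_out = 30.4 × 4079 / (680 + 4079) = 30.4 × 4079/4759 = 26.1 V.
(Unloaded it would have been 26.3 V.)

V_out ≈ 26.1 V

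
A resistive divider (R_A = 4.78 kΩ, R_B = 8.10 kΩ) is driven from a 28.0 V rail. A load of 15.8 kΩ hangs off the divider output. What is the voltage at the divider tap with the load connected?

The load sits in parallel with R_B: R_B‖R_L = (8.10 × 15.8) / (8.10 + 15.8) = 5.355 kΩ.
V_out = 28.0 × 5.355 / (4.78 + 5.355) = 28.0 × 5.355/10.13 = 14.8 V.
(Unloaded it would have been 17.6 V.)

V_out ≈ 14.8 V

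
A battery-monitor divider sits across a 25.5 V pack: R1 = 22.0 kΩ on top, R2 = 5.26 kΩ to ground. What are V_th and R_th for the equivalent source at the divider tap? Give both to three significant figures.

V_th = 4.92 V, R_th = 4.25 kΩ

V_th is the open-circuit tap voltage: 25.5 × 5.26/(22.0 + 5.26) = 4.92 V.
With the supply zeroed, R1 and R2 appear in parallel from the tap: R_th = R1‖R2 = (22.0 × 5.26)/27.26 = 4.25 kΩ.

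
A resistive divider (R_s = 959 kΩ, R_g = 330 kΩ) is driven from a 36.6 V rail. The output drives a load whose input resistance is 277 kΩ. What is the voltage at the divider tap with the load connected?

V_out ≈ 4.97 V

The load sits in parallel with R_g: R_g‖R_L = (330 × 277) / (330 + 277) = 150.6 kΩ.
V_out = 36.6 × 150.6 / (959 + 150.6) = 36.6 × 150.6/1110 = 4.97 V.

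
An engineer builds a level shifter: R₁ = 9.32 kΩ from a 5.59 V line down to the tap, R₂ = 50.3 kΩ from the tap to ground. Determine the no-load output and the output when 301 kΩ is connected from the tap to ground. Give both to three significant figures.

Unloaded: 4.72 V; loaded: 4.60 V

Open-circuit: V = 5.59 × 50.3/(9.32 + 50.3) = 4.72 V.
With the load, R₂ becomes R₂‖R_L = 43.10 kΩ, so V = 5.59 × 43.10/52.42 = 4.60 V.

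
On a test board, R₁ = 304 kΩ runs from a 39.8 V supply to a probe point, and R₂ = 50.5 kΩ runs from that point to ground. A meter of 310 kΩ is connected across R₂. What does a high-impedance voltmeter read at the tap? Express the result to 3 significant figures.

V_out ≈ 4.97 V

The load sits in parallel with R₂: R₂‖R_L = (50.5 × 310) / (50.5 + 310) = 43.43 kΩ.
V_out = 39.8 × 43.43 / (304 + 43.43) = 39.8 × 43.43/347.4 = 4.97 V.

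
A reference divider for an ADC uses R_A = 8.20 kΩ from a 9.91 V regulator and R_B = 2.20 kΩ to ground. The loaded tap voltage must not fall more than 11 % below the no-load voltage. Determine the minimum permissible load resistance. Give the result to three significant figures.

R_L(min) ≈ 14.0 kΩ

Output resistance R_th = R_A‖R_B = (8.20 × 2.20)/10.40 = 1.735 kΩ.
The fractional drop is R_th/(R_th + R_L); requiring this ≤ 0.110 gives R_L ≥ R_th(1/0.110 − 1) = 1.735 × 8.091 = 14.0 kΩ.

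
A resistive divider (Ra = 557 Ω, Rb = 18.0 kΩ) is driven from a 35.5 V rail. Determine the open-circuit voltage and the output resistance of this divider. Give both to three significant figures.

V_th is the open-circuit tap voltage: 35.5 × 18000/(557 + 18000) = 34.4 V.
With the supply zeroed, Ra and Rb appear in parallel from the tap: R_th = Ra‖Rb = (557 × 18000)/18560 = 540 Ω.

V_th = 34.4 V, R_th = 540 Ω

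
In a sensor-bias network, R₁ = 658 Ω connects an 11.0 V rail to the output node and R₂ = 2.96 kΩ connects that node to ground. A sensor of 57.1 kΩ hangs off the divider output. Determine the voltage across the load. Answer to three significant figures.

The load sits in parallel with R₂: R₂‖R_L = (2960 × 57100) / (2960 + 57100) = 2814 Ω.
V_out = 11.0 × 2814 / (658 + 2814) = 11.0 × 2814/3472 = 8.92 V.
(Unloaded it would have been 9.00 V.)

V_out ≈ 8.92 V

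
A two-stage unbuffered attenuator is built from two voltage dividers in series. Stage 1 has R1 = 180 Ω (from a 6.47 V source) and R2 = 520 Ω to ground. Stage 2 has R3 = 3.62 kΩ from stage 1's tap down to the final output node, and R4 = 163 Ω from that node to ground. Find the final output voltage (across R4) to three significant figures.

V_out ≈ 0.200 V

Stage 2 presents R3+R4 = 3783 Ω as a load on stage 1's tap.
Stage 1's lower leg becomes R2‖(R3+R4) = 457.2 Ω, so V_mid = 6.47 × 457.2/637.2 = 4.642 V.
Stage 2 is itself unloaded: V_out = V_mid × R4/(R3+R4) = 4.642 × 163/3783 = 0.200 V.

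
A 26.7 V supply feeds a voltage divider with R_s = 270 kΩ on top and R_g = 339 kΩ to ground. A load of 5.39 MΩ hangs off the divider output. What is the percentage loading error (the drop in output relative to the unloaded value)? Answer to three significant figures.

The divider's output (Thévenin) resistance is R_s‖R_g = 150.3 kΩ.
Fractional drop under load = R_th/(R_th + R_L) = 150.3 / (150.3 + 5390) = 0.02713.
So the output falls by 2.71 %.

2.71 %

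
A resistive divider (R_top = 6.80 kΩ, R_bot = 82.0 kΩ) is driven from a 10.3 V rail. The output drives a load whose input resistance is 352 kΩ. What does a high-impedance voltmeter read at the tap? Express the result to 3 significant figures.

V_out ≈ 9.34 V

The load sits in parallel with R_bot: R_bot‖R_L = (82.0 × 352) / (82.0 + 352) = 66.51 kΩ.
V_out = 10.3 × 66.51 / (6.80 + 66.51) = 10.3 × 66.51/73.31 = 9.34 V.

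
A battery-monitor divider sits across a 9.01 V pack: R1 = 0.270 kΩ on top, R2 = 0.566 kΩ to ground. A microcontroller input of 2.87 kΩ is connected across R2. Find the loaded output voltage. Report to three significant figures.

V_out ≈ 5.73 V

The load sits in parallel with R2: R2‖R_L = (566 × 2870) / (566 + 2870) = 472.8 Ω.
V_out = 9.01 × 472.8 / (270 + 472.8) = 9.01 × 472.8/742.8 = 5.73 V.
(Unloaded it would have been 6.10 V.)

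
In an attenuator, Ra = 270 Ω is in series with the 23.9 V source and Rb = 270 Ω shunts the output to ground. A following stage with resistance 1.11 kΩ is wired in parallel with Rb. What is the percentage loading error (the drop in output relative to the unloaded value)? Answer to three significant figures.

The divider's output (Thévenin) resistance is Ra‖Rb = 135.0 Ω.
Fractional drop under load = R_th/(R_th + R_L) = 135.0 / (135.0 + 1110) = 0.1084.
So the output falls by 10.8 %.

10.8 %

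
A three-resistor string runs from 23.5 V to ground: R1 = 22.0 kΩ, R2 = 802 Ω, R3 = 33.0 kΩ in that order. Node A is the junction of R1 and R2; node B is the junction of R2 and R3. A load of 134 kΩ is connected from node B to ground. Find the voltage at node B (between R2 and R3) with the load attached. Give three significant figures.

V ≈ 12.6 V

At node B, R3 is in parallel with the load: R3‖R_L = 26480 Ω.
Below node A the resistance is R2 + (R3‖R_L) = 27280 Ω, so V_A = 23.5 × 27280/49280 = 13.01 V.
Then V_B = V_A × (R3‖R_L)/(R2 + R3‖R_L) = 13.01 × 26480/27280 = 12.6 V.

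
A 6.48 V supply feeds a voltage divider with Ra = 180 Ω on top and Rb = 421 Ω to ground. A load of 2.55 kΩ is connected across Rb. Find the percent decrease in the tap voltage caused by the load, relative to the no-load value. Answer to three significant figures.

The divider's output (Thévenin) resistance is Ra‖Rb = 126.1 Ω.
Fractional drop under load = R_th/(R_th + R_L) = 126.1 / (126.1 + 2550) = 0.04712.
So the output falls by 4.71 %.

4.71 %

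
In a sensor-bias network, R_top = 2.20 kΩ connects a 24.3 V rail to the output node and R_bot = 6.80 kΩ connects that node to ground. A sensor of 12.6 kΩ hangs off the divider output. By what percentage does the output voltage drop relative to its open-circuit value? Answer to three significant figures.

11.7 %

The divider's output (Thévenin) resistance is R_top‖R_bot = 1.662 kΩ.
Fractional drop under load = R_th/(R_th + R_L) = 1.662 / (1.662 + 12.6) = 0.1165.
So the output falls by 11.7 %.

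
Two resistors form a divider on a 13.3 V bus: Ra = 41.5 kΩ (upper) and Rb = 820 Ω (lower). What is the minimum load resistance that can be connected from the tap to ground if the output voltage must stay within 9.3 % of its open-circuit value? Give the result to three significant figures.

R_L(min) ≈ 7.84 kΩ

Output resistance R_th = Ra‖Rb = (41500 × 820)/42320 = 804.1 Ω.
The fractional drop is R_th/(R_th + R_L); requiring this ≤ 0.0930 gives R_L ≥ R_th(1/0.0930 − 1) = 804.1 × 9.753 = 7.84 kΩ.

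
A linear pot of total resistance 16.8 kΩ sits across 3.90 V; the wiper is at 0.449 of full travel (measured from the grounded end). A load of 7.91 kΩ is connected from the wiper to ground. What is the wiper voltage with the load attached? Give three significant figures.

The wiper splits the pot into (1−α)R = 9.257 kΩ above and αR = 7.543 kΩ below.
Lower section ‖ load = 3.861 kΩ.
V_wiper = 3.90 × 3.861/(9.257 + 3.861) = 1.15 V.

V ≈ 1.15 V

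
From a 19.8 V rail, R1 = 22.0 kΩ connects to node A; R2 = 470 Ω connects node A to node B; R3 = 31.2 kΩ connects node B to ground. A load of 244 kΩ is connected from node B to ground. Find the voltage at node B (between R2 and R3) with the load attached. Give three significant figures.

V ≈ 10.9 V

At node B, R3 is in parallel with the load: R3‖R_L = 27660 Ω.
Below node A the resistance is R2 + (R3‖R_L) = 28130 Ω, so V_A = 19.8 × 28130/50130 = 11.11 V.
Then V_B = V_A × (R3‖R_L)/(R2 + R3‖R_L) = 11.11 × 27660/28130 = 10.9 V.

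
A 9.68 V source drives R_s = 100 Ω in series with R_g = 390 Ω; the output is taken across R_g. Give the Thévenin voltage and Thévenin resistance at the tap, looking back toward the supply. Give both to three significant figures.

V_th = 7.70 V, R_th = 79.6 Ω

V_th is the open-circuit tap voltage: 9.68 × 390/(100 + 390) = 7.70 V.
With the supply zeroed, R_s and R_g appear in parallel from the tap: R_th = R_s‖R_g = (100 × 390)/490.0 = 79.6 Ω.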